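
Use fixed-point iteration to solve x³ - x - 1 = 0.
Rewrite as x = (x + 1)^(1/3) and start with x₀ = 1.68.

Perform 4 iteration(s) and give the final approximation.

Equation: x³ - x - 1 = 0
Fixed-point form: x = (x + 1)^(1/3)
x₀ = 1.68

x_1 = g(1.680000) = 1.389030
x_2 = g(1.389030) = 1.336823
x_3 = g(1.336823) = 1.327013
x_4 = g(1.327013) = 1.325154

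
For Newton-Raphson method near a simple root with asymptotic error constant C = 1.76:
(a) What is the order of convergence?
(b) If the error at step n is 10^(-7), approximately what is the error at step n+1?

(a) Newton-Raphson has quadratic (order 2) convergence near simple roots.
    This means |e_{n+1}| ≈ C|e_n|².

(b) With |e_n| = 10^(-7) and C = 1.76:
    |e_{n+1}| ≈ 1.76 × (10^(-7))² = 1.76 × 10^(-14)

(a) 2 (quadratic); (b) |e_{n+1}| ≈ 1.760e-14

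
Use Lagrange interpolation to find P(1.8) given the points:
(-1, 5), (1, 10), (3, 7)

Lagrange interpolation formula:
P(x) = Σ yᵢ × Lᵢ(x)
where Lᵢ(x) = Π_{j≠i} (x - xⱼ)/(xᵢ - xⱼ)

L_0(1.8) = (1.8 - 1)/(-1 - 1) × (1.8 - 3)/(-1 - 3) = -0.120000
L_1(1.8) = (1.8 - (-1))/(1 - (-1)) × (1.8 - 3)/(1 - 3) = 0.840000
L_2(1.8) = (1.8 - (-1))/(3 - (-1)) × (1.8 - 1)/(3 - 1) = 0.280000

P(1.8) = 5×L_0(1.8) + 10×L_1(1.8) + 7×L_2(1.8)
P(1.8) = 9.760000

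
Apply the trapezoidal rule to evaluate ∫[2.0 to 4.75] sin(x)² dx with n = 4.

f(x) = sin(x)²
a = 2.0, b = 4.75, n = 4
h = (b - a)/n = 0.687500

Trapezoidal rule: (h/2)[f(x₀) + 2f(x₁) + 2f(x₂) + ... + f(xₙ)]

x_0 = 2.0000, f(x_0) = 0.826822, coefficient = 1
x_1 = 2.6875, f(x_1) = 0.192411, coefficient = 2
x_2 = 3.3750, f(x_2) = 0.053497, coefficient = 2
x_3 = 4.0625, f(x_3) = 0.633856, coefficient = 2
x_4 = 4.7500, f(x_4) = 0.998586, coefficient = 1

I ≈ (0.687500/2) × 3.584937 = 1.232322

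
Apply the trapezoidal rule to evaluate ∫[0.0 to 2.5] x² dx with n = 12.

f(x) = x²
a = 0.0, b = 2.5, n = 12
h = (b - a)/n = 0.208333

Trapezoidal rule: (h/2)[f(x₀) + 2f(x₁) + 2f(x₂) + ... + f(xₙ)]

x_0 = 0.0000, f(x_0) = 0.000000, coefficient = 1
x_1 = 0.2083, f(x_1) = 0.043403, coefficient = 2
x_2 = 0.4167, f(x_2) = 0.173611, coefficient = 2
x_3 = 0.6250, f(x_3) = 0.390625, coefficient = 2
x_4 = 0.8333, f(x_4) = 0.694444, coefficient = 2
x_5 = 1.0417, f(x_5) = 1.085069, coefficient = 2
x_6 = 1.2500, f(x_6) = 1.562500, coefficient = 2
x_7 = 1.4583, f(x_7) = 2.126736, coefficient = 2
x_8 = 1.6667, f(x_8) = 2.777778, coefficient = 2
x_9 = 1.8750, f(x_9) = 3.515625, coefficient = 2
x_10 = 2.0833, f(x_10) = 4.340278, coefficient = 2
x_11 = 2.2917, f(x_11) = 5.251736, coefficient = 2
x_12 = 2.5000, f(x_12) = 6.250000, coefficient = 1

I ≈ (0.208333/2) × 50.173611 = 5.226418
Exact value: 5.208333
Error: 0.018084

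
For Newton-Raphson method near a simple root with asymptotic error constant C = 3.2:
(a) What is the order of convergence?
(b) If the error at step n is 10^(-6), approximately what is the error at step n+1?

(a) Newton-Raphson has quadratic (order 2) convergence near simple roots.
    This means |e_{n+1}| ≈ C|e_n|².

(b) With |e_n| = 10^(-6) and C = 3.2:
    |e_{n+1}| ≈ 3.2 × (10^(-6))² = 3.2 × 10^(-12)

(a) 2 (quadratic); (b) |e_{n+1}| ≈ 3.200e-12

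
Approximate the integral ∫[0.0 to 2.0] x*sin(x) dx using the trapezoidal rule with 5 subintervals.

f(x) = x*sin(x)
a = 0.0, b = 2.0, n = 5
h = (b - a)/n = 0.400000

Trapezoidal rule: (h/2)[f(x₀) + 2f(x₁) + 2f(x₂) + ... + f(xₙ)]

x_0 = 0.0000, f(x_0) = 0.000000, coefficient = 1
x_1 = 0.4000, f(x_1) = 0.155767, coefficient = 2
x_2 = 0.8000, f(x_2) = 0.573885, coefficient = 2
x_3 = 1.2000, f(x_3) = 1.118447, coefficient = 2
x_4 = 1.6000, f(x_4) = 1.599318, coefficient = 2
x_5 = 2.0000, f(x_5) = 1.818595, coefficient = 1

I ≈ (0.400000/2) × 8.713429 = 1.742686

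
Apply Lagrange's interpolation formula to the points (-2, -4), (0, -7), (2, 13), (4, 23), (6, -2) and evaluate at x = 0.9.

Lagrange interpolation formula:
P(x) = Σ yᵢ × Lᵢ(x)
where Lᵢ(x) = Π_{j≠i} (x - xⱼ)/(xᵢ - xⱼ)

L_0(0.9) = (0.9 - 0)/(-2 - 0) × (0.9 - 2)/(-2 - 2) × (0.9 - 4)/(-2 - 4) × (0.9 - 6)/(-2 - 6) = -0.040760
L_1(0.9) = (0.9 - (-2))/(0 - (-2)) × (0.9 - 2)/(0 - 2) × (0.9 - 4)/(0 - 4) × (0.9 - 6)/(0 - 6) = 0.525353
L_2(0.9) = (0.9 - (-2))/(2 - (-2)) × (0.9 - 0)/(2 - 0) × (0.9 - 4)/(2 - 4) × (0.9 - 6)/(2 - 6) = 0.644752
L_3(0.9) = (0.9 - (-2))/(4 - (-2)) × (0.9 - 0)/(4 - 0) × (0.9 - 2)/(4 - 2) × (0.9 - 6)/(4 - 6) = -0.152522
L_4(0.9) = (0.9 - (-2))/(6 - (-2)) × (0.9 - 0)/(6 - 0) × (0.9 - 2)/(6 - 2) × (0.9 - 4)/(6 - 4) = 0.023177

P(0.9) = (-4)×L_0(0.9) + (-7)×L_1(0.9) + 13×L_2(0.9) + 23×L_3(0.9) + (-2)×L_4(0.9)
P(0.9) = 1.312981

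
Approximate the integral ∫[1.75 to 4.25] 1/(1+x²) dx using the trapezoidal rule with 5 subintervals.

f(x) = 1/(1+x²)
a = 1.75, b = 4.25, n = 5
h = (b - a)/n = 0.500000

Trapezoidal rule: (h/2)[f(x₀) + 2f(x₁) + 2f(x₂) + ... + f(xₙ)]

x_0 = 1.7500, f(x_0) = 0.246154, coefficient = 1
x_1 = 2.2500, f(x_1) = 0.164948, coefficient = 2
x_2 = 2.7500, f(x_2) = 0.116788, coefficient = 2
x_3 = 3.2500, f(x_3) = 0.086486, coefficient = 2
x_4 = 3.7500, f(x_4) = 0.066390, coefficient = 2
x_5 = 4.2500, f(x_5) = 0.052459, coefficient = 1

I ≈ (0.500000/2) × 1.167839 = 0.291960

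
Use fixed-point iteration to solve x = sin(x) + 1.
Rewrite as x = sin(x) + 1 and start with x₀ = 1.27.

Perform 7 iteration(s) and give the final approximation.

Equation: x = sin(x) + 1
Fixed-point form: x = sin(x) + 1
x₀ = 1.27

x_1 = g(1.270000) = 1.955101
x_2 = g(1.955101) = 1.927059
x_3 = g(1.927059) = 1.937207
x_4 = g(1.937207) = 1.933619
x_5 = g(1.933619) = 1.934899
x_6 = g(1.934899) = 1.934444
x_7 = g(1.934444) = 1.934606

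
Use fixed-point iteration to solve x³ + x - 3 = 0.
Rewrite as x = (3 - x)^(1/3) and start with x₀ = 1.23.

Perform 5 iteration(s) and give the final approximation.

Equation: x³ + x - 3 = 0
Fixed-point form: x = (3 - x)^(1/3)
x₀ = 1.23

x_1 = g(1.230000) = 1.209645
x_2 = g(1.209645) = 1.214264
x_3 = g(1.214264) = 1.213219
x_4 = g(1.213219) = 1.213455
x_5 = g(1.213455) = 1.213402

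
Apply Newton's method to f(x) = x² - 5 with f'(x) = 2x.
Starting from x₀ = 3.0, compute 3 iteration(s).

f(x) = x² - 5
f'(x) = 2x
x₀ = 3.0

Newton-Raphson formula: x_{n+1} = x_n - f(x_n)/f'(x_n)

Iteration 1:
  f(3.000000) = 4.000000
  f'(3.000000) = 6.000000
  x_1 = 3.000000 - 4.000000/6.000000 = 2.333333
Iteration 2:
  f(2.333333) = 0.444444
  f'(2.333333) = 4.666667
  x_2 = 2.333333 - 0.444444/4.666667 = 2.238095
Iteration 3:
  f(2.238095) = 0.009070
  f'(2.238095) = 4.476190
  x_3 = 2.238095 - 0.009070/4.476190 = 2.236069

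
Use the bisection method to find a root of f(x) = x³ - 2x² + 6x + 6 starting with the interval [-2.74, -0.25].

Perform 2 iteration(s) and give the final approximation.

f(x) = x³ - 2x² + 6x + 6
Initial interval: [-2.74, -0.25]

Iteration 1:
  c_1 = (-2.740000 + (-0.250000))/2 = -1.495000
  f(c_1) = f(-1.495000) = -10.781412
  f(a) × f(c) ≥ 0, new interval: [-1.495000, -0.250000]
Iteration 2:
  c_2 = (-1.495000 + (-0.250000))/2 = -0.872500
  f(c_2) = f(-0.872500) = -1.421709
  f(a) × f(c) ≥ 0, new interval: [-0.872500, -0.250000]

After 2 iteration(s), the approximation is c_2 = -0.872500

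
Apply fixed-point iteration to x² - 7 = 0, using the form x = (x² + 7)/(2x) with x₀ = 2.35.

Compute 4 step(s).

Equation: x² - 7 = 0
Fixed-point form: x = (x² + 7)/(2x)
x₀ = 2.35

x_1 = g(2.350000) = 2.664362
x_2 = g(2.664362) = 2.645816
x_3 = g(2.645816) = 2.645751
x_4 = g(2.645751) = 2.645751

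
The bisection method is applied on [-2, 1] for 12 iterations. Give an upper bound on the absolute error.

Bisection error bound: |error| ≤ (b-a)/2^n
|error| ≤ (1 - (-2))/2^12 = 3/2^12
|error| ≤ 0.0007324219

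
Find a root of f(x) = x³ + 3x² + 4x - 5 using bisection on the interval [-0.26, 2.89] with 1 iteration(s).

f(x) = x³ + 3x² + 4x - 5
Initial interval: [-0.26, 2.89]

Iteration 1:
  c_1 = (-0.260000 + 2.890000)/2 = 1.315000
  f(c_1) = f(1.315000) = 7.721606
  f(a) × f(c) < 0, new interval: [-0.260000, 1.315000]

After 1 iteration(s), the approximation is c_1 = 1.315000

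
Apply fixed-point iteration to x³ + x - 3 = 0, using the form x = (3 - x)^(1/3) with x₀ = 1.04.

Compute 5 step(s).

Equation: x³ + x - 3 = 0
Fixed-point form: x = (3 - x)^(1/3)
x₀ = 1.04

x_1 = g(1.040000) = 1.251465
x_2 = g(1.251465) = 1.204735
x_3 = g(1.204735) = 1.215373
x_4 = g(1.215373) = 1.212967
x_5 = g(1.212967) = 1.213512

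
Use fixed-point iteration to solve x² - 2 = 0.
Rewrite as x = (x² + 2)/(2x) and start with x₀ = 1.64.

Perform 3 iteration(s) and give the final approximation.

Equation: x² - 2 = 0
Fixed-point form: x = (x² + 2)/(2x)
x₀ = 1.64

x_1 = g(1.640000) = 1.429756
x_2 = g(1.429756) = 1.414298
x_3 = g(1.414298) = 1.414214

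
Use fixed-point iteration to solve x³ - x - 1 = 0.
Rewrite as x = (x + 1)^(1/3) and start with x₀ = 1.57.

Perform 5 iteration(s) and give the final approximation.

Equation: x³ - x - 1 = 0
Fixed-point form: x = (x + 1)^(1/3)
x₀ = 1.57

x_1 = g(1.570000) = 1.369760
x_2 = g(1.369760) = 1.333219
x_3 = g(1.333219) = 1.326331
x_4 = g(1.326331) = 1.325024
x_5 = g(1.325024) = 1.324776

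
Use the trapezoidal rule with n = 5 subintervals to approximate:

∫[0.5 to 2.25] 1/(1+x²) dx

f(x) = 1/(1+x²)
a = 0.5, b = 2.25, n = 5
h = (b - a)/n = 0.350000

Trapezoidal rule: (h/2)[f(x₀) + 2f(x₁) + 2f(x₂) + ... + f(xₙ)]

x_0 = 0.5000, f(x_0) = 0.800000, coefficient = 1
x_1 = 0.8500, f(x_1) = 0.580552, coefficient = 2
x_2 = 1.2000, f(x_2) = 0.409836, coefficient = 2
x_3 = 1.5500, f(x_3) = 0.293902, coefficient = 2
x_4 = 1.9000, f(x_4) = 0.216920, coefficient = 2
x_5 = 2.2500, f(x_5) = 0.164948, coefficient = 1

I ≈ (0.350000/2) × 3.967366 = 0.694289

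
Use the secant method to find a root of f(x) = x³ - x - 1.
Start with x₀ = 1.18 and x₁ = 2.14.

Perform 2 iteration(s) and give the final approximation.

f(x) = x³ - x - 1
x₀ = 1.18, x₁ = 2.14

Secant formula: x_{n+1} = x_n - f(x_n)(x_n - x_{n-1})/(f(x_n) - f(x_{n-1}))

Iteration 1:
  f(1.180000) = -0.536968
  f(2.140000) = 6.660344
  x_2 = 2.140000 - 6.660344×(2.140000 - 1.180000)/(6.660344 - (-0.536968))
       = 1.251622
Iteration 2:
  f(2.140000) = 6.660344
  f(1.251622) = -0.290882
  x_3 = 1.251622 - (-0.290882)×(1.251622 - 2.140000)/(-0.290882 - 6.660344)
       = 1.288798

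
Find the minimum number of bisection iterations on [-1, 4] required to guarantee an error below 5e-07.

We need (b-a)/2^n ≤ 5e-07
(4 - (-1))/2^n ≤ 5e-07
5/2^n ≤ 5e-07
2^n ≥ 10000000
n ≥ log₂(10000000) = 23.25
n ≥ 24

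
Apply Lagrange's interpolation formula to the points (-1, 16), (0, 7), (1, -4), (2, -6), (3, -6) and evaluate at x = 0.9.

Lagrange interpolation formula:
P(x) = Σ yᵢ × Lᵢ(x)
where Lᵢ(x) = Π_{j≠i} (x - xⱼ)/(xᵢ - xⱼ)

L_0(0.9) = (0.9 - 0)/(-1 - 0) × (0.9 - 1)/(-1 - 1) × (0.9 - 2)/(-1 - 2) × (0.9 - 3)/(-1 - 3) = -0.008662
L_1(0.9) = (0.9 - (-1))/(0 - (-1)) × (0.9 - 1)/(0 - 1) × (0.9 - 2)/(0 - 2) × (0.9 - 3)/(0 - 3) = 0.073150
L_2(0.9) = (0.9 - (-1))/(1 - (-1)) × (0.9 - 0)/(1 - 0) × (0.9 - 2)/(1 - 2) × (0.9 - 3)/(1 - 3) = 0.987525
L_3(0.9) = (0.9 - (-1))/(2 - (-1)) × (0.9 - 0)/(2 - 0) × (0.9 - 1)/(2 - 1) × (0.9 - 3)/(2 - 3) = -0.059850
L_4(0.9) = (0.9 - (-1))/(3 - (-1)) × (0.9 - 0)/(3 - 0) × (0.9 - 1)/(3 - 1) × (0.9 - 2)/(3 - 2) = 0.007837

P(0.9) = 16×L_0(0.9) + 7×L_1(0.9) + (-4)×L_2(0.9) + (-6)×L_3(0.9) + (-6)×L_4(0.9)
P(0.9) = -3.264575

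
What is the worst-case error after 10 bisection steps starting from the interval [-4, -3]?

Bisection error bound: |error| ≤ (b-a)/2^n
|error| ≤ (-3 - (-4))/2^10 = 1/2^10
|error| ≤ 0.0009765625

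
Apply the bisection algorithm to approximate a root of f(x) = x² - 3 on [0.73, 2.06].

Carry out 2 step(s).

f(x) = x² - 3
Initial interval: [0.73, 2.06]

Iteration 1:
  c_1 = (0.730000 + 2.060000)/2 = 1.395000
  f(c_1) = f(1.395000) = -1.053975
  f(a) × f(c) ≥ 0, new interval: [1.395000, 2.060000]
Iteration 2:
  c_2 = (1.395000 + 2.060000)/2 = 1.727500
  f(c_2) = f(1.727500) = -0.015744
  f(a) × f(c) ≥ 0, new interval: [1.727500, 2.060000]

After 2 iteration(s), the approximation is c_2 = 1.727500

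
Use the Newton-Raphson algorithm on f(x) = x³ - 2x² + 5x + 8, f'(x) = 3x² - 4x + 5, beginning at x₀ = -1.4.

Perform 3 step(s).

f(x) = x³ - 2x² + 5x + 8
f'(x) = 3x² - 4x + 5
x₀ = -1.4

Newton-Raphson formula: x_{n+1} = x_n - f(x_n)/f'(x_n)

Iteration 1:
  f(-1.400000) = -5.664000
  f'(-1.400000) = 16.480000
  x_1 = -1.400000 - (-5.664000)/16.480000 = -1.056311
Iteration 2:
  f(-1.056311) = -0.691761
  f'(-1.056311) = 12.572619
  x_2 = -1.056311 - (-0.691761)/12.572619 = -1.001289
Iteration 3:
  f(-1.001289) = -0.015482
  f'(-1.001289) = 12.012899
  x_3 = -1.001289 - (-0.015482)/12.012899 = -1.000001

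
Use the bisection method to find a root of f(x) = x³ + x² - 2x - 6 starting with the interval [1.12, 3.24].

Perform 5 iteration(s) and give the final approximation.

f(x) = x³ + x² - 2x - 6
Initial interval: [1.12, 3.24]

Iteration 1:
  c_1 = (1.120000 + 3.240000)/2 = 2.180000
  f(c_1) = f(2.180000) = 4.752632
  f(a) × f(c) < 0, new interval: [1.120000, 2.180000]
Iteration 2:
  c_2 = (1.120000 + 2.180000)/2 = 1.650000
  f(c_2) = f(1.650000) = -2.085375
  f(a) × f(c) ≥ 0, new interval: [1.650000, 2.180000]
Iteration 3:
  c_3 = (1.650000 + 2.180000)/2 = 1.915000
  f(c_3) = f(1.915000) = 0.859961
  f(a) × f(c) < 0, new interval: [1.650000, 1.915000]
Iteration 4:
  c_4 = (1.650000 + 1.915000)/2 = 1.782500
  f(c_4) = f(1.782500) = -0.724145
  f(a) × f(c) ≥ 0, new interval: [1.782500, 1.915000]
Iteration 5:
  c_5 = (1.782500 + 1.915000)/2 = 1.848750
  f(c_5) = f(1.848750) = 0.039176
  f(a) × f(c) < 0, new interval: [1.782500, 1.848750]

After 5 iteration(s), the approximation is c_5 = 1.848750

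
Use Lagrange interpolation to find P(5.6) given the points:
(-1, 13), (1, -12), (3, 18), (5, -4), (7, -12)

Lagrange interpolation formula:
P(x) = Σ yᵢ × Lᵢ(x)
where Lᵢ(x) = Π_{j≠i} (x - xⱼ)/(xᵢ - xⱼ)

L_0(5.6) = (5.6 - 1)/(-1 - 1) × (5.6 - 3)/(-1 - 3) × (5.6 - 5)/(-1 - 5) × (5.6 - 7)/(-1 - 7) = -0.026162
L_1(5.6) = (5.6 - (-1))/(1 - (-1)) × (5.6 - 3)/(1 - 3) × (5.6 - 5)/(1 - 5) × (5.6 - 7)/(1 - 7) = 0.150150
L_2(5.6) = (5.6 - (-1))/(3 - (-1)) × (5.6 - 1)/(3 - 1) × (5.6 - 5)/(3 - 5) × (5.6 - 7)/(3 - 7) = -0.398475
L_3(5.6) = (5.6 - (-1))/(5 - (-1)) × (5.6 - 1)/(5 - 1) × (5.6 - 3)/(5 - 3) × (5.6 - 7)/(5 - 7) = 1.151150
L_4(5.6) = (5.6 - (-1))/(7 - (-1)) × (5.6 - 1)/(7 - 1) × (5.6 - 3)/(7 - 3) × (5.6 - 5)/(7 - 5) = 0.123337

P(5.6) = 13×L_0(5.6) + (-12)×L_1(5.6) + 18×L_2(5.6) + (-4)×L_3(5.6) + (-12)×L_4(5.6)
P(5.6) = -15.399112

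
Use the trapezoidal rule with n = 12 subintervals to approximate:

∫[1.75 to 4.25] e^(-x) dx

f(x) = e^(-x)
a = 1.75, b = 4.25, n = 12
h = (b - a)/n = 0.208333

Trapezoidal rule: (h/2)[f(x₀) + 2f(x₁) + 2f(x₂) + ... + f(xₙ)]

x_0 = 1.7500, f(x_0) = 0.173774, coefficient = 1
x_1 = 1.9583, f(x_1) = 0.141093, coefficient = 2
x_2 = 2.1667, f(x_2) = 0.114559, coefficient = 2
x_3 = 2.3750, f(x_3) = 0.093014, coefficient = 2
x_4 = 2.5833, f(x_4) = 0.075522, coefficient = 2
x_5 = 2.7917, f(x_5) = 0.061319, coefficient = 2
x_6 = 3.0000, f(x_6) = 0.049787, coefficient = 2
x_7 = 3.2083, f(x_7) = 0.040424, coefficient = 2
x_8 = 3.4167, f(x_8) = 0.032822, coefficient = 2
x_9 = 3.6250, f(x_9) = 0.026649, coefficient = 2
x_10 = 3.8333, f(x_10) = 0.021637, coefficient = 2
x_11 = 4.0417, f(x_11) = 0.017568, coefficient = 2
x_12 = 4.2500, f(x_12) = 0.014264, coefficient = 1

I ≈ (0.208333/2) × 1.536828 = 0.160086
Exact value: 0.159510
Error: 0.000577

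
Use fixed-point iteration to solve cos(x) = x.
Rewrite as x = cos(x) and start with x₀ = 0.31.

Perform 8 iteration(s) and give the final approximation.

Equation: cos(x) = x
Fixed-point form: x = cos(x)
x₀ = 0.31

x_1 = g(0.310000) = 0.952334
x_2 = g(0.952334) = 0.579783
x_3 = g(0.579783) = 0.836581
x_4 = g(0.836581) = 0.670005
x_5 = g(0.670005) = 0.783819
x_6 = g(0.783819) = 0.708223
x_7 = g(0.708223) = 0.759519
x_8 = g(0.759519) = 0.725167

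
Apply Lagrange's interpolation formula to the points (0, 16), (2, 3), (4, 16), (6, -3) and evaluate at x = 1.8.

Lagrange interpolation formula:
P(x) = Σ yᵢ × Lᵢ(x)
where Lᵢ(x) = Π_{j≠i} (x - xⱼ)/(xᵢ - xⱼ)

L_0(1.8) = (1.8 - 2)/(0 - 2) × (1.8 - 4)/(0 - 4) × (1.8 - 6)/(0 - 6) = 0.038500
L_1(1.8) = (1.8 - 0)/(2 - 0) × (1.8 - 4)/(2 - 4) × (1.8 - 6)/(2 - 6) = 1.039500
L_2(1.8) = (1.8 - 0)/(4 - 0) × (1.8 - 2)/(4 - 2) × (1.8 - 6)/(4 - 6) = -0.094500
L_3(1.8) = (1.8 - 0)/(6 - 0) × (1.8 - 2)/(6 - 2) × (1.8 - 4)/(6 - 4) = 0.016500

P(1.8) = 16×L_0(1.8) + 3×L_1(1.8) + 16×L_2(1.8) + (-3)×L_3(1.8)
P(1.8) = 2.173000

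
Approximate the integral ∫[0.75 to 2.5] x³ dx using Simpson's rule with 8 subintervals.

f(x) = x³
a = 0.75, b = 2.5, n = 8
h = (b - a)/n = 0.218750

Simpson's rule: (h/3)[f(x₀) + 4f(x₁) + 2f(x₂) + ... + f(xₙ)]

x_0 = 0.7500, f(x_0) = 0.421875, coefficient = 1
x_1 = 0.9688, f(x_1) = 0.909149, coefficient = 4
x_2 = 1.1875, f(x_2) = 1.674561, coefficient = 2
x_3 = 1.4062, f(x_3) = 2.780914, coefficient = 4
x_4 = 1.6250, f(x_4) = 4.291016, coefficient = 2
x_5 = 1.8438, f(x_5) = 6.267670, coefficient = 4
x_6 = 2.0625, f(x_6) = 8.773682, coefficient = 2
x_7 = 2.2812, f(x_7) = 11.871857, coefficient = 4
x_8 = 2.5000, f(x_8) = 15.625000, coefficient = 1

I ≈ (0.218750/3) × 132.843750 = 9.686523
Exact value: 9.686523
Error: 0.000000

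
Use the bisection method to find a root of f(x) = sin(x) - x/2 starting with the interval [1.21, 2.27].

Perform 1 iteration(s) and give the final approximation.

f(x) = sin(x) - x/2
Initial interval: [1.21, 2.27]

Iteration 1:
  c_1 = (1.210000 + 2.270000)/2 = 1.740000
  f(c_1) = f(1.740000) = 0.115719
  f(a) × f(c) ≥ 0, new interval: [1.740000, 2.270000]

After 1 iteration(s), the approximation is c_1 = 1.740000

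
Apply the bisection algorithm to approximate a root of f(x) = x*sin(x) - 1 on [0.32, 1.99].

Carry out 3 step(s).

f(x) = x*sin(x) - 1
Initial interval: [0.32, 1.99]

Iteration 1:
  c_1 = (0.320000 + 1.990000)/2 = 1.155000
  f(c_1) = f(1.155000) = 0.056588
  f(a) × f(c) < 0, new interval: [0.320000, 1.155000]
Iteration 2:
  c_2 = (0.320000 + 1.155000)/2 = 0.737500
  f(c_2) = f(0.737500) = -0.504076
  f(a) × f(c) ≥ 0, new interval: [0.737500, 1.155000]
Iteration 3:
  c_3 = (0.737500 + 1.155000)/2 = 0.946250
  f(c_3) = f(0.946250) = -0.232375
  f(a) × f(c) ≥ 0, new interval: [0.946250, 1.155000]

After 3 iteration(s), the approximation is c_3 = 0.946250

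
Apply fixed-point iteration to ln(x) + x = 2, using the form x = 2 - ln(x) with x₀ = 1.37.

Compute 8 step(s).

Equation: ln(x) + x = 2
Fixed-point form: x = 2 - ln(x)
x₀ = 1.37

x_1 = g(1.370000) = 1.685189
x_2 = g(1.685189) = 1.478122
x_3 = g(1.478122) = 1.609228
x_4 = g(1.609228) = 1.524246
x_5 = g(1.524246) = 1.578500
x_6 = g(1.578500) = 1.543525
x_7 = g(1.543525) = 1.565931
x_8 = g(1.565931) = 1.551519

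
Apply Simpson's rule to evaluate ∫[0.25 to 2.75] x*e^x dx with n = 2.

f(x) = x*e^x
a = 0.25, b = 2.75, n = 2
h = (b - a)/n = 1.250000

Simpson's rule: (h/3)[f(x₀) + 4f(x₁) + 2f(x₂) + ... + f(xₙ)]

x_0 = 0.2500, f(x_0) = 0.321006, coefficient = 1
x_1 = 1.5000, f(x_1) = 6.722534, coefficient = 4
x_2 = 2.7500, f(x_2) = 43.017238, coefficient = 1

I ≈ (1.250000/3) × 70.228378 = 29.261824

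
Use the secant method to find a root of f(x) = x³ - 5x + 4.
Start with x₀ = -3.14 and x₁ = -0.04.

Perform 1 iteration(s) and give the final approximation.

f(x) = x³ - 5x + 4
x₀ = -3.14, x₁ = -0.04

Secant formula: x_{n+1} = x_n - f(x_n)(x_n - x_{n-1})/(f(x_n) - f(x_{n-1}))

Iteration 1:
  f(-3.140000) = -11.259144
  f(-0.040000) = 4.199936
  x_2 = -0.040000 - 4.199936×(-0.040000 - (-3.140000))/(4.199936 - (-11.259144))
       = -0.882211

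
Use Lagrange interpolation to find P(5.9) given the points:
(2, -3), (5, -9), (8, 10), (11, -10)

Lagrange interpolation formula:
P(x) = Σ yᵢ × Lᵢ(x)
where Lᵢ(x) = Π_{j≠i} (x - xⱼ)/(xᵢ - xⱼ)

L_0(5.9) = (5.9 - 5)/(2 - 5) × (5.9 - 8)/(2 - 8) × (5.9 - 11)/(2 - 11) = -0.059500
L_1(5.9) = (5.9 - 2)/(5 - 2) × (5.9 - 8)/(5 - 8) × (5.9 - 11)/(5 - 11) = 0.773500
L_2(5.9) = (5.9 - 2)/(8 - 2) × (5.9 - 5)/(8 - 5) × (5.9 - 11)/(8 - 11) = 0.331500
L_3(5.9) = (5.9 - 2)/(11 - 2) × (5.9 - 5)/(11 - 5) × (5.9 - 8)/(11 - 8) = -0.045500

P(5.9) = (-3)×L_0(5.9) + (-9)×L_1(5.9) + 10×L_2(5.9) + (-10)×L_3(5.9)
P(5.9) = -3.013000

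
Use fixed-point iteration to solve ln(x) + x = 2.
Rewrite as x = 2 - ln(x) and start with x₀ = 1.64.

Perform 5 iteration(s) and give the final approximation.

Equation: ln(x) + x = 2
Fixed-point form: x = 2 - ln(x)
x₀ = 1.64

x_1 = g(1.640000) = 1.505304
x_2 = g(1.505304) = 1.591005
x_3 = g(1.591005) = 1.535634
x_4 = g(1.535634) = 1.571057
x_5 = g(1.571057) = 1.548252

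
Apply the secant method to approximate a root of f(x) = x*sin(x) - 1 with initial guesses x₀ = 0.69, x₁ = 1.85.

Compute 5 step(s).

f(x) = x*sin(x) - 1
x₀ = 0.69, x₁ = 1.85

Secant formula: x_{n+1} = x_n - f(x_n)(x_n - x_{n-1})/(f(x_n) - f(x_{n-1}))

Iteration 1:
  f(0.690000) = -0.560789
  f(1.850000) = 0.778359
  x_2 = 1.850000 - 0.778359×(1.850000 - 0.690000)/(0.778359 - (-0.560789))
       = 1.175768
Iteration 2:
  f(1.850000) = 0.778359
  f(1.175768) = 0.085217
  x_3 = 1.175768 - 0.085217×(1.175768 - 1.850000)/(0.085217 - 0.778359)
       = 1.092876
Iteration 3:
  f(1.175768) = 0.085217
  f(1.092876) = -0.029577
  x_4 = 1.092876 - (-0.029577)×(1.092876 - 1.175768)/(-0.029577 - 0.085217)
       = 1.114233
Iteration 4:
  f(1.092876) = -0.029577
  f(1.114233) = 0.000106
  x_5 = 1.114233 - 0.000106×(1.114233 - 1.092876)/(0.000106 - (-0.029577))
       = 1.114157
Iteration 5:
  f(1.114233) = 0.000106
  f(1.114157) = 0.000000
  x_6 = 1.114157 - 0.000000×(1.114157 - 1.114233)/(0.000000 - 0.000106)
       = 1.114157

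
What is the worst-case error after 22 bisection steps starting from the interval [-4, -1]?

Bisection error bound: |error| ≤ (b-a)/2^n
|error| ≤ (-1 - (-4))/2^22 = 3/2^22
|error| ≤ 0.0000007153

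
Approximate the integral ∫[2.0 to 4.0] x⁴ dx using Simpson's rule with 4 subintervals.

f(x) = x⁴
a = 2.0, b = 4.0, n = 4
h = (b - a)/n = 0.500000

Simpson's rule: (h/3)[f(x₀) + 4f(x₁) + 2f(x₂) + ... + f(xₙ)]

x_0 = 2.0000, f(x_0) = 16.000000, coefficient = 1
x_1 = 2.5000, f(x_1) = 39.062500, coefficient = 4
x_2 = 3.0000, f(x_2) = 81.000000, coefficient = 2
x_3 = 3.5000, f(x_3) = 150.062500, coefficient = 4
x_4 = 4.0000, f(x_4) = 256.000000, coefficient = 1

I ≈ (0.500000/3) × 1190.500000 = 198.416667
Exact value: 198.400000
Error: 0.016667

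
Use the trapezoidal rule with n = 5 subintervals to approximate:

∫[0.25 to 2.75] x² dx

f(x) = x²
a = 0.25, b = 2.75, n = 5
h = (b - a)/n = 0.500000

Trapezoidal rule: (h/2)[f(x₀) + 2f(x₁) + 2f(x₂) + ... + f(xₙ)]

x_0 = 0.2500, f(x_0) = 0.062500, coefficient = 1
x_1 = 0.7500, f(x_1) = 0.562500, coefficient = 2
x_2 = 1.2500, f(x_2) = 1.562500, coefficient = 2
x_3 = 1.7500, f(x_3) = 3.062500, coefficient = 2
x_4 = 2.2500, f(x_4) = 5.062500, coefficient = 2
x_5 = 2.7500, f(x_5) = 7.562500, coefficient = 1

I ≈ (0.500000/2) × 28.125000 = 7.031250
Exact value: 6.927083
Error: 0.104167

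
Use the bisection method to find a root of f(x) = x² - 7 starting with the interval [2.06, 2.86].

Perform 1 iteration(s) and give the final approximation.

f(x) = x² - 7
Initial interval: [2.06, 2.86]

Iteration 1:
  c_1 = (2.060000 + 2.860000)/2 = 2.460000
  f(c_1) = f(2.460000) = -0.948400
  f(a) × f(c) ≥ 0, new interval: [2.460000, 2.860000]

After 1 iteration(s), the approximation is c_1 = 2.460000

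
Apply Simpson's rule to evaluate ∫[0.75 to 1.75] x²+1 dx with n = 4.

f(x) = x²+1
a = 0.75, b = 1.75, n = 4
h = (b - a)/n = 0.250000

Simpson's rule: (h/3)[f(x₀) + 4f(x₁) + 2f(x₂) + ... + f(xₙ)]

x_0 = 0.7500, f(x_0) = 1.562500, coefficient = 1
x_1 = 1.0000, f(x_1) = 2.000000, coefficient = 4
x_2 = 1.2500, f(x_2) = 2.562500, coefficient = 2
x_3 = 1.5000, f(x_3) = 3.250000, coefficient = 4
x_4 = 1.7500, f(x_4) = 4.062500, coefficient = 1

I ≈ (0.250000/3) × 31.750000 = 2.645833
Exact value: 2.645833
Error: 0.000000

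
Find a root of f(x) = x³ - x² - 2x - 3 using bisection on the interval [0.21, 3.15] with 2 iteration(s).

f(x) = x³ - x² - 2x - 3
Initial interval: [0.21, 3.15]

Iteration 1:
  c_1 = (0.210000 + 3.150000)/2 = 1.680000
  f(c_1) = f(1.680000) = -4.440768
  f(a) × f(c) ≥ 0, new interval: [1.680000, 3.150000]
Iteration 2:
  c_2 = (1.680000 + 3.150000)/2 = 2.415000
  f(c_2) = f(2.415000) = 0.422598
  f(a) × f(c) < 0, new interval: [1.680000, 2.415000]

After 2 iteration(s), the approximation is c_2 = 2.415000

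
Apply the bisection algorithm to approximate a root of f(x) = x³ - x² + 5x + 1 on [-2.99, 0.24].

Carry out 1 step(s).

f(x) = x³ - x² + 5x + 1
Initial interval: [-2.99, 0.24]

Iteration 1:
  c_1 = (-2.990000 + 0.240000)/2 = -1.375000
  f(c_1) = f(-1.375000) = -10.365234
  f(a) × f(c) ≥ 0, new interval: [-1.375000, 0.240000]

After 1 iteration(s), the approximation is c_1 = -1.375000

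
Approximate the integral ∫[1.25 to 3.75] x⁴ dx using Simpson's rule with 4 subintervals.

f(x) = x⁴
a = 1.25, b = 3.75, n = 4
h = (b - a)/n = 0.625000

Simpson's rule: (h/3)[f(x₀) + 4f(x₁) + 2f(x₂) + ... + f(xₙ)]

x_0 = 1.2500, f(x_0) = 2.441406, coefficient = 1
x_1 = 1.8750, f(x_1) = 12.359619, coefficient = 4
x_2 = 2.5000, f(x_2) = 39.062500, coefficient = 2
x_3 = 3.1250, f(x_3) = 95.367432, coefficient = 4
x_4 = 3.7500, f(x_4) = 197.753906, coefficient = 1

I ≈ (0.625000/3) × 709.228516 = 147.755941
Exact value: 147.705078
Error: 0.050863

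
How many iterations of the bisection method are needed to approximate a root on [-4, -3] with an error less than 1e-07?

We need (b-a)/2^n ≤ 1e-07
(-3 - (-4))/2^n ≤ 1e-07
1/2^n ≤ 1e-07
2^n ≥ 10000000
n ≥ log₂(10000000) = 23.25
n ≥ 24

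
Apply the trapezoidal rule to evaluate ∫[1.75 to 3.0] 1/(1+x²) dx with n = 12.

f(x) = 1/(1+x²)
a = 1.75, b = 3.0, n = 12
h = (b - a)/n = 0.104167

Trapezoidal rule: (h/2)[f(x₀) + 2f(x₁) + 2f(x₂) + ... + f(xₙ)]

x_0 = 1.7500, f(x_0) = 0.246154, coefficient = 1
x_1 = 1.8542, f(x_1) = 0.225330, coefficient = 2
x_2 = 1.9583, f(x_2) = 0.206822, coefficient = 2
x_3 = 2.0625, f(x_3) = 0.190335, coefficient = 2
x_4 = 2.1667, f(x_4) = 0.175610, coefficient = 2
x_5 = 2.2708, f(x_5) = 0.162425, coefficient = 2
x_6 = 2.3750, f(x_6) = 0.150588, coefficient = 2
x_7 = 2.4792, f(x_7) = 0.139933, coefficient = 2
x_8 = 2.5833, f(x_8) = 0.130317, coefficient = 2
x_9 = 2.6875, f(x_9) = 0.121615, coefficient = 2
x_10 = 2.7917, f(x_10) = 0.113722, coefficient = 2
x_11 = 2.8958, f(x_11) = 0.106543, coefficient = 2
x_12 = 3.0000, f(x_12) = 0.100000, coefficient = 1

I ≈ (0.104167/2) × 3.792634 = 0.197533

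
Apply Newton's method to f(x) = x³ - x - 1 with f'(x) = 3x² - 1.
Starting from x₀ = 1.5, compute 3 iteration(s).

f(x) = x³ - x - 1
f'(x) = 3x² - 1
x₀ = 1.5

Newton-Raphson formula: x_{n+1} = x_n - f(x_n)/f'(x_n)

Iteration 1:
  f(1.500000) = 0.875000
  f'(1.500000) = 5.750000
  x_1 = 1.500000 - 0.875000/5.750000 = 1.347826
Iteration 2:
  f(1.347826) = 0.100682
  f'(1.347826) = 4.449905
  x_2 = 1.347826 - 0.100682/4.449905 = 1.325200
Iteration 3:
  f(1.325200) = 0.002058
  f'(1.325200) = 4.268468
  x_3 = 1.325200 - 0.002058/4.268468 = 1.324718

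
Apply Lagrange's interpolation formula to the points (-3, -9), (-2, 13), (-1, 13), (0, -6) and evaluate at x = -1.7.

Lagrange interpolation formula:
P(x) = Σ yᵢ × Lᵢ(x)
where Lᵢ(x) = Π_{j≠i} (x - xⱼ)/(xᵢ - xⱼ)

L_0(-1.7) = (-1.7 - (-2))/(-3 - (-2)) × (-1.7 - (-1))/(-3 - (-1)) × (-1.7 - 0)/(-3 - 0) = -0.059500
L_1(-1.7) = (-1.7 - (-3))/(-2 - (-3)) × (-1.7 - (-1))/(-2 - (-1)) × (-1.7 - 0)/(-2 - 0) = 0.773500
L_2(-1.7) = (-1.7 - (-3))/(-1 - (-3)) × (-1.7 - (-2))/(-1 - (-2)) × (-1.7 - 0)/(-1 - 0) = 0.331500
L_3(-1.7) = (-1.7 - (-3))/(0 - (-3)) × (-1.7 - (-2))/(0 - (-2)) × (-1.7 - (-1))/(0 - (-1)) = -0.045500

P(-1.7) = (-9)×L_0(-1.7) + 13×L_1(-1.7) + 13×L_2(-1.7) + (-6)×L_3(-1.7)
P(-1.7) = 15.173500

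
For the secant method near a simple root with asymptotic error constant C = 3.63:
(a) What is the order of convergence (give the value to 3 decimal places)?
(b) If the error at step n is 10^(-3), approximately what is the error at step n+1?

(a) Secant method has superlinear convergence with order φ = (1+√5)/2 ≈ 1.618.
    This means |e_{n+1}| ≈ C|e_n|^1.618.

(b) With |e_n| = 10^(-3) and C = 3.63:
    |e_{n+1}| ≈ 3.63 × (10^(-3))^1.618 = 3.63 × 10^(-4.85)

(a) ≈ 1.618 (golden ratio); (b) |e_{n+1}| ≈ 5.079e-05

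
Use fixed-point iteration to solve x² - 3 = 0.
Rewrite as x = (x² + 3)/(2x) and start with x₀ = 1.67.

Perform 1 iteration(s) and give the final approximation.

Equation: x² - 3 = 0
Fixed-point form: x = (x² + 3)/(2x)
x₀ = 1.67

x_1 = g(1.670000) = 1.733204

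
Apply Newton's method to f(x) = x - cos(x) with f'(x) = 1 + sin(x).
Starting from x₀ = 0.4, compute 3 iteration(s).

f(x) = x - cos(x)
f'(x) = 1 + sin(x)
x₀ = 0.4

Newton-Raphson formula: x_{n+1} = x_n - f(x_n)/f'(x_n)

Iteration 1:
  f(0.400000) = -0.521061
  f'(0.400000) = 1.389418
  x_1 = 0.400000 - (-0.521061)/1.389418 = 0.775021
Iteration 2:
  f(0.775021) = 0.060615
  f'(0.775021) = 1.699731
  x_2 = 0.775021 - 0.060615/1.699731 = 0.739360
Iteration 3:
  f(0.739360) = 0.000460
  f'(0.739360) = 1.673815
  x_3 = 0.739360 - 0.000460/1.673815 = 0.739085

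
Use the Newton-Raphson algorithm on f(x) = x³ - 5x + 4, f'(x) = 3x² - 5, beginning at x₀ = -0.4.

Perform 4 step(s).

f(x) = x³ - 5x + 4
f'(x) = 3x² - 5
x₀ = -0.4

Newton-Raphson formula: x_{n+1} = x_n - f(x_n)/f'(x_n)

Iteration 1:
  f(-0.400000) = 5.936000
  f'(-0.400000) = -4.520000
  x_1 = -0.400000 - 5.936000/(-4.520000) = 0.913274
Iteration 2:
  f(0.913274) = 0.195363
  f'(0.913274) = -2.497790
  x_2 = 0.913274 - 0.195363/(-2.497790) = 0.991489
Iteration 3:
  f(0.991489) = 0.017239
  f'(0.991489) = -2.050850
  x_3 = 0.991489 - 0.017239/(-2.050850) = 0.999895
Iteration 4:
  f(0.999895) = 0.000211
  f'(0.999895) = -2.000632
  x_4 = 0.999895 - 0.000211/(-2.000632) = 1.000000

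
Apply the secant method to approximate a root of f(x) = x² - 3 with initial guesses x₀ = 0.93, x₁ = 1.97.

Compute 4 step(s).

f(x) = x² - 3
x₀ = 0.93, x₁ = 1.97

Secant formula: x_{n+1} = x_n - f(x_n)(x_n - x_{n-1})/(f(x_n) - f(x_{n-1}))

Iteration 1:
  f(0.930000) = -2.135100
  f(1.970000) = 0.880900
  x_2 = 1.970000 - 0.880900×(1.970000 - 0.930000)/(0.880900 - (-2.135100))
       = 1.666241
Iteration 2:
  f(1.970000) = 0.880900
  f(1.666241) = -0.223640
  x_3 = 1.666241 - (-0.223640)×(1.666241 - 1.970000)/(-0.223640 - 0.880900)
       = 1.727744
Iteration 3:
  f(1.666241) = -0.223640
  f(1.727744) = -0.014899
  x_4 = 1.727744 - (-0.014899)×(1.727744 - 1.666241)/(-0.014899 - (-0.223640))
       = 1.732134
Iteration 4:
  f(1.727744) = -0.014899
  f(1.732134) = 0.000289
  x_5 = 1.732134 - 0.000289×(1.732134 - 1.727744)/(0.000289 - (-0.014899))
       = 1.732051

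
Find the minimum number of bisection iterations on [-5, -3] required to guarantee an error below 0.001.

We need (b-a)/2^n ≤ 0.001
(-3 - (-5))/2^n ≤ 0.001
2/2^n ≤ 0.001
2^n ≥ 2000
n ≥ log₂(2000) = 10.97
n ≥ 11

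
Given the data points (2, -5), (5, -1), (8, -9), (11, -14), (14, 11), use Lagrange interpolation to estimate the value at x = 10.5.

Lagrange interpolation formula:
P(x) = Σ yᵢ × Lᵢ(x)
where Lᵢ(x) = Π_{j≠i} (x - xⱼ)/(xᵢ - xⱼ)

L_0(10.5) = (10.5 - 5)/(2 - 5) × (10.5 - 8)/(2 - 8) × (10.5 - 11)/(2 - 11) × (10.5 - 14)/(2 - 14) = 0.012378
L_1(10.5) = (10.5 - 2)/(5 - 2) × (10.5 - 8)/(5 - 8) × (10.5 - 11)/(5 - 11) × (10.5 - 14)/(5 - 14) = -0.076517
L_2(10.5) = (10.5 - 2)/(8 - 2) × (10.5 - 5)/(8 - 5) × (10.5 - 11)/(8 - 11) × (10.5 - 14)/(8 - 14) = 0.252508
L_3(10.5) = (10.5 - 2)/(11 - 2) × (10.5 - 5)/(11 - 5) × (10.5 - 8)/(11 - 8) × (10.5 - 14)/(11 - 14) = 0.841692
L_4(10.5) = (10.5 - 2)/(14 - 2) × (10.5 - 5)/(14 - 5) × (10.5 - 8)/(14 - 8) × (10.5 - 11)/(14 - 11) = -0.030060

P(10.5) = (-5)×L_0(10.5) + (-1)×L_1(10.5) + (-9)×L_2(10.5) + (-14)×L_3(10.5) + 11×L_4(10.5)
P(10.5) = -14.372299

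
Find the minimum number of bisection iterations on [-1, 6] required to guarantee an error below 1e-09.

We need (b-a)/2^n ≤ 1e-09
(6 - (-1))/2^n ≤ 1e-09
7/2^n ≤ 1e-09
2^n ≥ 7000000000
n ≥ log₂(7000000000) = 32.70
n ≥ 33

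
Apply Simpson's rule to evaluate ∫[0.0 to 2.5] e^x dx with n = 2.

f(x) = e^x
a = 0.0, b = 2.5, n = 2
h = (b - a)/n = 1.250000

Simpson's rule: (h/3)[f(x₀) + 4f(x₁) + 2f(x₂) + ... + f(xₙ)]

x_0 = 0.0000, f(x_0) = 1.000000, coefficient = 1
x_1 = 1.2500, f(x_1) = 3.490343, coefficient = 4
x_2 = 2.5000, f(x_2) = 12.182494, coefficient = 1

I ≈ (1.250000/3) × 27.143866 = 11.309944
Exact value: 11.182494
Error: 0.127450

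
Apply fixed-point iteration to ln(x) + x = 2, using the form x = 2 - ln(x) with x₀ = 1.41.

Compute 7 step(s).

Equation: ln(x) + x = 2
Fixed-point form: x = 2 - ln(x)
x₀ = 1.41

x_1 = g(1.410000) = 1.656410
x_2 = g(1.656410) = 1.495347
x_3 = g(1.495347) = 1.597642
x_4 = g(1.597642) = 1.531471
x_5 = g(1.531471) = 1.573771
x_6 = g(1.573771) = 1.546525
x_7 = g(1.546525) = 1.563989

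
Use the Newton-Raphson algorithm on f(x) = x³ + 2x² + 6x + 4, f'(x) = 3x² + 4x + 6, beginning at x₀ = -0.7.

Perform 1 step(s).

f(x) = x³ + 2x² + 6x + 4
f'(x) = 3x² + 4x + 6
x₀ = -0.7

Newton-Raphson formula: x_{n+1} = x_n - f(x_n)/f'(x_n)

Iteration 1:
  f(-0.700000) = 0.437000
  f'(-0.700000) = 4.670000
  x_1 = -0.700000 - 0.437000/4.670000 = -0.793576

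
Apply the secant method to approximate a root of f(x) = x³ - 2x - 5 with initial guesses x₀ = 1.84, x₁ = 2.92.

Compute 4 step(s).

f(x) = x³ - 2x - 5
x₀ = 1.84, x₁ = 2.92

Secant formula: x_{n+1} = x_n - f(x_n)(x_n - x_{n-1})/(f(x_n) - f(x_{n-1}))

Iteration 1:
  f(1.840000) = -2.450496
  f(2.920000) = 14.057088
  x_2 = 2.920000 - 14.057088×(2.920000 - 1.840000)/(14.057088 - (-2.450496))
       = 2.000322
Iteration 2:
  f(2.920000) = 14.057088
  f(2.000322) = -0.996775
  x_3 = 2.000322 - (-0.996775)×(2.000322 - 2.920000)/(-0.996775 - 14.057088)
       = 2.061218
Iteration 3:
  f(2.000322) = -0.996775
  f(2.061218) = -0.365106
  x_4 = 2.061218 - (-0.365106)×(2.061218 - 2.000322)/(-0.365106 - (-0.996775))
       = 2.096416
Iteration 4:
  f(2.061218) = -0.365106
  f(2.096416) = 0.020828
  x_5 = 2.096416 - 0.020828×(2.096416 - 2.061218)/(0.020828 - (-0.365106))
       = 2.094516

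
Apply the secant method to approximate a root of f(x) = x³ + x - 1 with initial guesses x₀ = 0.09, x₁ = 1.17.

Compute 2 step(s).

f(x) = x³ + x - 1
x₀ = 0.09, x₁ = 1.17

Secant formula: x_{n+1} = x_n - f(x_n)(x_n - x_{n-1})/(f(x_n) - f(x_{n-1}))

Iteration 1:
  f(0.090000) = -0.909271
  f(1.170000) = 1.771613
  x_2 = 1.170000 - 1.771613×(1.170000 - 0.090000)/(1.771613 - (-0.909271))
       = 0.456302
Iteration 2:
  f(1.170000) = 1.771613
  f(0.456302) = -0.448691
  x_3 = 0.456302 - (-0.448691)×(0.456302 - 1.170000)/(-0.448691 - 1.771613)
       = 0.600530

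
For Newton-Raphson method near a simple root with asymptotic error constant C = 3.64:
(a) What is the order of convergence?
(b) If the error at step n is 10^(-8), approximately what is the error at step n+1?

(a) Newton-Raphson has quadratic (order 2) convergence near simple roots.
    This means |e_{n+1}| ≈ C|e_n|².

(b) With |e_n| = 10^(-8) and C = 3.64:
    |e_{n+1}| ≈ 3.64 × (10^(-8))² = 3.64 × 10^(-16)

(a) 2 (quadratic); (b) |e_{n+1}| ≈ 3.640e-16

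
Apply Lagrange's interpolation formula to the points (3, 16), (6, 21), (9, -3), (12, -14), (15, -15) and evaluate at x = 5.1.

Lagrange interpolation formula:
P(x) = Σ yᵢ × Lᵢ(x)
where Lᵢ(x) = Π_{j≠i} (x - xⱼ)/(xᵢ - xⱼ)

L_0(5.1) = (5.1 - 6)/(3 - 6) × (5.1 - 9)/(3 - 9) × (5.1 - 12)/(3 - 12) × (5.1 - 15)/(3 - 15) = 0.123338
L_1(5.1) = (5.1 - 3)/(6 - 3) × (5.1 - 9)/(6 - 9) × (5.1 - 12)/(6 - 12) × (5.1 - 15)/(6 - 15) = 1.151150
L_2(5.1) = (5.1 - 3)/(9 - 3) × (5.1 - 6)/(9 - 6) × (5.1 - 12)/(9 - 12) × (5.1 - 15)/(9 - 15) = -0.398475
L_3(5.1) = (5.1 - 3)/(12 - 3) × (5.1 - 6)/(12 - 6) × (5.1 - 9)/(12 - 9) × (5.1 - 15)/(12 - 15) = 0.150150
L_4(5.1) = (5.1 - 3)/(15 - 3) × (5.1 - 6)/(15 - 6) × (5.1 - 9)/(15 - 9) × (5.1 - 12)/(15 - 12) = -0.026163

P(5.1) = 16×L_0(5.1) + 21×L_1(5.1) + (-3)×L_2(5.1) + (-14)×L_3(5.1) + (-15)×L_4(5.1)
P(5.1) = 25.633313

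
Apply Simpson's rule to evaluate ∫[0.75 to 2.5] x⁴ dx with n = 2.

f(x) = x⁴
a = 0.75, b = 2.5, n = 2
h = (b - a)/n = 0.875000

Simpson's rule: (h/3)[f(x₀) + 4f(x₁) + 2f(x₂) + ... + f(xₙ)]

x_0 = 0.7500, f(x_0) = 0.316406, coefficient = 1
x_1 = 1.6250, f(x_1) = 6.972900, coefficient = 4
x_2 = 2.5000, f(x_2) = 39.062500, coefficient = 1

I ≈ (0.875000/3) × 67.270508 = 19.620565
Exact value: 19.483789
Error: 0.136776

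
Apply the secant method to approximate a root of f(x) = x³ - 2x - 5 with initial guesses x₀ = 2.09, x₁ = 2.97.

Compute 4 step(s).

f(x) = x³ - 2x - 5
x₀ = 2.09, x₁ = 2.97

Secant formula: x_{n+1} = x_n - f(x_n)(x_n - x_{n-1})/(f(x_n) - f(x_{n-1}))

Iteration 1:
  f(2.090000) = -0.050671
  f(2.970000) = 15.258073
  x_2 = 2.970000 - 15.258073×(2.970000 - 2.090000)/(15.258073 - (-0.050671))
       = 2.092913
Iteration 2:
  f(2.970000) = 15.258073
  f(2.092913) = -0.018274
  x_3 = 2.092913 - (-0.018274)×(2.092913 - 2.970000)/(-0.018274 - 15.258073)
       = 2.093962
Iteration 3:
  f(2.092913) = -0.018274
  f(2.093962) = -0.006578
  x_4 = 2.093962 - (-0.006578)×(2.093962 - 2.092913)/(-0.006578 - (-0.018274))
       = 2.094552
Iteration 4:
  f(2.093962) = -0.006578
  f(2.094552) = 0.000006
  x_5 = 2.094552 - 0.000006×(2.094552 - 2.093962)/(0.000006 - (-0.006578))
       = 2.094551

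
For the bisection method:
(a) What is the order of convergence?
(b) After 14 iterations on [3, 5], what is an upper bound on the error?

(a) Bisection has linear (order 1) convergence; the error is halved each step.

(b) Error bound = (b-a)/2^n = (5 - 3)/2^{14}
    = 2/2^{14}

(a) 1 (linear); (b) error ≤ 1.22e-04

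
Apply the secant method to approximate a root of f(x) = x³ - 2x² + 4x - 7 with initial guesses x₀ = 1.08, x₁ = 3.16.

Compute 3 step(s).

f(x) = x³ - 2x² + 4x - 7
x₀ = 1.08, x₁ = 3.16

Secant formula: x_{n+1} = x_n - f(x_n)(x_n - x_{n-1})/(f(x_n) - f(x_{n-1}))

Iteration 1:
  f(1.080000) = -3.753088
  f(3.160000) = 17.223296
  x_2 = 3.160000 - 17.223296×(3.160000 - 1.080000)/(17.223296 - (-3.753088))
       = 1.452153
Iteration 2:
  f(3.160000) = 17.223296
  f(1.452153) = -2.346660
  x_3 = 1.452153 - (-2.346660)×(1.452153 - 3.160000)/(-2.346660 - 17.223296)
       = 1.656943
Iteration 3:
  f(1.452153) = -2.346660
  f(1.656943) = -1.314076
  x_4 = 1.656943 - (-1.314076)×(1.656943 - 1.452153)/(-1.314076 - (-2.346660))
       = 1.917561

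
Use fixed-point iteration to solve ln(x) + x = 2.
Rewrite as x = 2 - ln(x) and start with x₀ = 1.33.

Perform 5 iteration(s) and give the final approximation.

Equation: ln(x) + x = 2
Fixed-point form: x = 2 - ln(x)
x₀ = 1.33

x_1 = g(1.330000) = 1.714821
x_2 = g(1.714821) = 1.460691
x_3 = g(1.460691) = 1.621090
x_4 = g(1.621090) = 1.516901
x_5 = g(1.516901) = 1.583330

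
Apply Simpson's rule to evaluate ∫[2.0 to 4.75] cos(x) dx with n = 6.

f(x) = cos(x)
a = 2.0, b = 4.75, n = 6
h = (b - a)/n = 0.458333

Simpson's rule: (h/3)[f(x₀) + 4f(x₁) + 2f(x₂) + ... + f(xₙ)]

x_0 = 2.0000, f(x_0) = -0.416147, coefficient = 1
x_1 = 2.4583, f(x_1) = -0.775519, coefficient = 4
x_2 = 2.9167, f(x_2) = -0.974811, coefficient = 2
x_3 = 3.3750, f(x_3) = -0.972884, coefficient = 4
x_4 = 3.8333, f(x_4) = -0.770137, coefficient = 2
x_5 = 4.2917, f(x_5) = -0.408420, coefficient = 4
x_6 = 4.7500, f(x_6) = 0.037602, coefficient = 1

I ≈ (0.458333/3) × -12.495732 = -1.909070
Exact value: -1.908590
Error: 0.000480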